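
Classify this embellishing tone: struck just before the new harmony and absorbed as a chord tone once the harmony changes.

Approach: ahead of the chord change (typically by step), so it is dissonant against the current harmony. Departure: none — the same pitch is restated or held and is a chord tone of the new harmony.
Dissonant first, consonant once the harmony catches up: the note simply arrives early — an anticipation. (The reverse timing, consonant first and dissonant after the change, would be a suspension or retardation.)

Anticipation.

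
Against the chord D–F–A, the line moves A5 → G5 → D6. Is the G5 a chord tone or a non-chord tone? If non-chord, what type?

Non-chord tone — an escape tone.

The harmony at that moment is D minor triad (D, F, A); G5 is not a chord tone.
It is approached by step down from A5 and left by leap up to D6.
Step in, leap out — an escape tone.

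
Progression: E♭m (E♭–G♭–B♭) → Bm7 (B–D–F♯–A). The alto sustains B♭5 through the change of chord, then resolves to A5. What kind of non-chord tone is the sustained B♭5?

The harmony at that moment is B minor seventh chord (B, D, F♯, A); B♭5 is not a chord tone.
It is held over (the same pitch as the preceding B♭5) and left by step down to A5.
Held over from the previous chord and resolving down by step — a suspension.

B♭5 is a suspension.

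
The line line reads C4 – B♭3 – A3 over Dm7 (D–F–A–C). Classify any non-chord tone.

The harmony at that moment is D minor seventh chord (D, F, A, C); B♭3 is not a chord tone.
It is approached by step down from C4 and left by step down to A3.
Step in, step out in the same direction — a passing tone.

B♭3 is a passing tone.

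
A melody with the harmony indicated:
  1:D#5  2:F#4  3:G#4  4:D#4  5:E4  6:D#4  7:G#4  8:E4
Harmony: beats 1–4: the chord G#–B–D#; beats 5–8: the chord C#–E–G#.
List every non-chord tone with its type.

F#4 (beat 2) — appoggiatura; D#4 (beat 6) — escape tone.

The harmony at that moment is G# minor triad (G#, B, D#); F#4 is not a chord tone.
It is approached by leap down from D#5 and left by step up to G#4.
Leap in, step out — an appoggiatura.
The harmony at that moment is C# minor triad (C#, E, G#); D#4 is not a chord tone.
It is approached by step down from E4 and left by leap up to G#4.
Step in, leap out — an escape tone.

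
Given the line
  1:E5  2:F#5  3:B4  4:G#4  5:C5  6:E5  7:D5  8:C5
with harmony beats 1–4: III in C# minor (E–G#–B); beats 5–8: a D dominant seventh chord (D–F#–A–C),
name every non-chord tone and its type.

The harmony at that moment is E major triad (E, G#, B); F#5 is not a chord tone.
It is approached by step up from E5 and left by leap down to B4.
Step in, leap out — an escape tone.
The harmony at that moment is D dominant seventh chord (D, F#, A, C); E5 is not a chord tone.
It is approached by leap up from C5 and left by step down to D5.
Leap in, step out — an appoggiatura.

F#5 (beat 2) — escape tone; E5 (beat 6) — appoggiatura.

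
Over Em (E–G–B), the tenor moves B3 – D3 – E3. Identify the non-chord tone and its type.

The harmony at that moment is E minor triad (E, G, B); D3 is not a chord tone.
It is approached by leap down from B3 and left by step up to E3.
Leap in, step out — an appoggiatura.

D3 is an appoggiatura.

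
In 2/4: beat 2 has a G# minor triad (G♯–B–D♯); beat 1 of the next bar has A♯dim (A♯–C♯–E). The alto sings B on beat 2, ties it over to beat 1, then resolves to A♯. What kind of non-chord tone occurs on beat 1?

Suspension.

The harmony at that moment is A♯ diminished triad (A♯, C♯, E); B is not a chord tone.
It is held over (the same pitch as the preceding B) and left by step down to A♯.
Held over from the previous chord and resolving down by step — a suspension.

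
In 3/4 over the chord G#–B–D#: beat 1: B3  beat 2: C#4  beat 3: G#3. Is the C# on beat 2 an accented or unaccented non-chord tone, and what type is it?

The harmony at that moment is G# minor triad (G#, B, D#); C#4 is not a chord tone.
It is approached by step up from B3 and left by leap down to G#3.
Step in, leap out — an escape tone.
It falls on a weak beat, so it is unaccented.

Unaccented escape tone.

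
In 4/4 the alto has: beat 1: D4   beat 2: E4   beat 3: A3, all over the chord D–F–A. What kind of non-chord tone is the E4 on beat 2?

Escape tone.

The harmony at that moment is D minor triad (D, F, A); E4 is not a chord tone.
It is approached by step up from D4 and left by leap down to A3.
Step in, leap out, on a weak beat — an escape tone.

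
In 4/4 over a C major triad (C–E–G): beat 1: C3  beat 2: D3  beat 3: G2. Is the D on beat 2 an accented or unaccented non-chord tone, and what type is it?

Unaccented escape tone.

The harmony at that moment is C major triad (C, E, G); D3 is not a chord tone.
It is approached by step up from C3 and left by leap down to G2.
Step in, leap out — an escape tone.
It falls on a weak beat, so it is unaccented.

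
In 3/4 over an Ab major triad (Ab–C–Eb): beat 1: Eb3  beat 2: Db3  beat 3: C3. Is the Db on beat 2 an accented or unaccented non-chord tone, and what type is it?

The harmony at that moment is Ab major triad (Ab, C, Eb); Db3 is not a chord tone.
It is approached by step down from Eb3 and left by step down to C3.
Step in, step out in the same direction — a passing tone.
It falls on a weak beat, so it is unaccented.

Unaccented passing tone.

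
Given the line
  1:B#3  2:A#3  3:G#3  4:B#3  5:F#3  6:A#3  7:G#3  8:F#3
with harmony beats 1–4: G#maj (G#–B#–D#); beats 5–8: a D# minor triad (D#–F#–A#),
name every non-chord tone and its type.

A#3 (beat 2) — passing tone; G#3 (beat 7) — passing tone.

The harmony at that moment is G# major triad (G#, B#, D#); A#3 is not a chord tone.
It is approached by step down from B#3 and left by step down to G#3.
Step in, step out in the same direction — a passing tone.
The harmony at that moment is D# minor triad (D#, F#, A#); G#3 is not a chord tone.
It is approached by step down from A#3 and left by step down to F#3.
Step in, step out in the same direction — a passing tone.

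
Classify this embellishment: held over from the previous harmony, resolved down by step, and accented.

Suspension.

Approach: by preparation — the pitch is first a chord tone, then held (tied or repeated) while the harmony changes under it. Departure: down by step. Metric position: strong.
A prepared dissonance that resolves downward by step — a suspension. (The same figure resolving upward would be a retardation.)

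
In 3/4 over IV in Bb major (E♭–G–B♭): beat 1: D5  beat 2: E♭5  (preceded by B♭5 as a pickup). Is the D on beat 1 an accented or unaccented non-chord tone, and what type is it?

Accented appoggiatura.

The harmony at that moment is E♭ major triad (E♭, G, B♭); D5 is not a chord tone.
It is approached by leap down from B♭5 and left by step up to E♭5.
Leap in, step out — an appoggiatura.
It falls on the downbeat, so it is accented.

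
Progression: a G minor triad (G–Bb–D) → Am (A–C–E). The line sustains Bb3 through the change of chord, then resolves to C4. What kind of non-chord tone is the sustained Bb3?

The harmony at that moment is A minor triad (A, C, E); Bb3 is not a chord tone.
It is held over (the same pitch as the preceding Bb3) and left by step up to C4.
Held over from the previous chord and resolving up by step — a retardation.

Bb3 is a retardation.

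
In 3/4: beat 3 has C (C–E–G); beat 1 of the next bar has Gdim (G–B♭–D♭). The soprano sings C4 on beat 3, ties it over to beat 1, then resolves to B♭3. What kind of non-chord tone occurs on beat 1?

The harmony at that moment is G diminished triad (G, B♭, D♭); C4 is not a chord tone.
It is held over (the same pitch as the preceding C4) and left by step down to B♭3.
Held over from the previous chord and resolving down by step — a suspension.

Suspension.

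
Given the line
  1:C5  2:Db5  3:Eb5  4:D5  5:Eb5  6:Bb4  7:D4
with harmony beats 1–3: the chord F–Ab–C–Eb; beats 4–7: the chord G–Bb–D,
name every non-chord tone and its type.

Db5 (beat 2) — passing tone; Eb5 (beat 5) — escape tone.

The harmony at that moment is F minor seventh chord (F, Ab, C, Eb); Db5 is not a chord tone.
It is approached by step up from C5 and left by step up to Eb5.
Step in, step out in the same direction — a passing tone.
The harmony at that moment is G minor triad (G, Bb, D); Eb5 is not a chord tone.
It is approached by step up from D5 and left by leap down to Bb4.
Step in, leap out — an escape tone.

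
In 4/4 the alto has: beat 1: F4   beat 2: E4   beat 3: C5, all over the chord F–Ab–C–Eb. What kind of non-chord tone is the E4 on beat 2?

The harmony at that moment is F minor seventh chord (F, Ab, C, Eb); E4 is not a chord tone.
It is approached by step down from F4 and left by leap up to C5.
Step in, leap out, on a weak beat — an escape tone.

Escape tone.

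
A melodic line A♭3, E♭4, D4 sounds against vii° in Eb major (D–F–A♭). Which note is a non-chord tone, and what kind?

The harmony at that moment is D diminished triad (D, F, A♭); E♭4 is not a chord tone.
It is approached by leap up from A♭3 and left by step down to D4.
Leap in, step out — an appoggiatura.

E♭4 is an appoggiatura.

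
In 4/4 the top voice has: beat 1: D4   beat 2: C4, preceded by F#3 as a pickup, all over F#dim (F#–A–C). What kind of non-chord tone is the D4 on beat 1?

The harmony at that moment is F# diminished triad (F#, A, C); D4 is not a chord tone.
It is approached by leap up from F#3 and left by step down to C4.
Leap in, step out, metrically accented — an appoggiatura.

Appoggiatura.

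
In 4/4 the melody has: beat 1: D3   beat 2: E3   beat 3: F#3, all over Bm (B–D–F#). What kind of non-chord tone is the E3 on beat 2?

The harmony at that moment is B minor triad (B, D, F#); E3 is not a chord tone.
It is approached by step up from D3 and left by step up to F#3.
Step in, step out in the same direction — a passing tone.

Passing tone.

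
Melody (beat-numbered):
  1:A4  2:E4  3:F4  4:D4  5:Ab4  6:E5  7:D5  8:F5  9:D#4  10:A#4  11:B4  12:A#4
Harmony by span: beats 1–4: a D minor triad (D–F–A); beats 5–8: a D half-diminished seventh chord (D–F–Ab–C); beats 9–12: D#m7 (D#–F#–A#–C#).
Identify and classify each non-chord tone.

The harmony at that moment is D minor triad (D, F, A); E4 is not a chord tone.
It is approached by leap down from A4 and left by step up to F4.
Leap in, step out — an appoggiatura.
The harmony at that moment is D half-diminished seventh chord (D, F, Ab, C); E5 is not a chord tone.
It is approached by leap up from Ab4 and left by step down to D5.
Leap in, step out — an appoggiatura.
The harmony at that moment is D# minor seventh chord (D#, F#, A#, C#); B4 is not a chord tone.
It is approached by step up from A#4 and left by step down to A#4.
Step away and step back to the same note — a neighbor tone (upper neighbor).

E4 (beat 2) — appoggiatura; E5 (beat 6) — appoggiatura; B4 (beat 11) — neighbor tone.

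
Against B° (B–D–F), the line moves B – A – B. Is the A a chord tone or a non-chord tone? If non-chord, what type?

Non-chord tone — a neighbor tone.

The harmony at that moment is B diminished triad (B, D, F); A is not a chord tone.
It is approached by step down from B and left by step up to B.
Step away and step back to the same note — a neighbor tone (lower neighbor).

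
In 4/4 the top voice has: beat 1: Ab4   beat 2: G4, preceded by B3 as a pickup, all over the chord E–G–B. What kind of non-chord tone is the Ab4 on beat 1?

Appoggiatura.

The harmony at that moment is E minor triad (E, G, B); Ab4 is not a chord tone.
It is approached by leap up from B3 and left by step down to G4.
Leap in, step out, metrically accented — an appoggiatura.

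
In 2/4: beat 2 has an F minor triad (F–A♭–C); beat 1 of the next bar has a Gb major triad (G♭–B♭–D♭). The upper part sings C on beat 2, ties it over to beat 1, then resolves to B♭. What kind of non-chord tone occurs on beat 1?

The harmony at that moment is G♭ major triad (G♭, B♭, D♭); C is not a chord tone.
It is held over (the same pitch as the preceding C) and left by step down to B♭.
Held over from the previous chord and resolving down by step — a suspension.

Suspension.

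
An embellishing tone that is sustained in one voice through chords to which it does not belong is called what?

Pedal tone.

Approach: none. Departure: none — a single pitch is sustained while the chords change around it, passing through harmonies that do not contain it.
No melodic motion at all; the dissonance is created entirely by the moving harmonies against the stationary note — a pedal tone (pedal point).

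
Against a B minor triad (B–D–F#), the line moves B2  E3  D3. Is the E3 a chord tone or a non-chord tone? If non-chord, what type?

The harmony at that moment is B minor triad (B, D, F#); E3 is not a chord tone.
It is approached by leap up from B2 and left by step down to D3.
Leap in, step out — an appoggiatura.

Non-chord tone — an appoggiatura.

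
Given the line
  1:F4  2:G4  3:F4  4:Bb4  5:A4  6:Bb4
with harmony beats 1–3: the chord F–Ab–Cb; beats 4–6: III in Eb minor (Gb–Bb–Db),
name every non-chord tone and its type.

The harmony at that moment is F diminished triad (F, Ab, Cb); G4 is not a chord tone.
It is approached by step up from F4 and left by step down to F4.
Step away and step back to the same note — a neighbor tone (upper neighbor).
The harmony at that moment is Gb major triad (Gb, Bb, Db); A4 is not a chord tone.
It is approached by step down from Bb4 and left by step up to Bb4.
Step away and step back to the same note — a neighbor tone (lower neighbor).

G4 (beat 2) — neighbor tone; A4 (beat 5) — neighbor tone.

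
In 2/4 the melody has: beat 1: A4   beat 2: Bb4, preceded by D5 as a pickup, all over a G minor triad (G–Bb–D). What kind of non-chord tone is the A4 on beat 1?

Appoggiatura.

The harmony at that moment is G minor triad (G, Bb, D); A4 is not a chord tone.
It is approached by leap down from D5 and left by step up to Bb4.
Leap in, step out, metrically accented — an appoggiatura.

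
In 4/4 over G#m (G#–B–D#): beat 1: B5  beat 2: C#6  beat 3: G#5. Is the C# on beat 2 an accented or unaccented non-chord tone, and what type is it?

Unaccented escape tone.

The harmony at that moment is G# minor triad (G#, B, D#); C#6 is not a chord tone.
It is approached by step up from B5 and left by leap down to G#5.
Step in, leap out — an escape tone.
It falls on a weak beat, so it is unaccented.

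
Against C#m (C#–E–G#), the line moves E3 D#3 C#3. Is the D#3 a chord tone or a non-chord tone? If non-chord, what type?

Non-chord tone — a passing tone.

The harmony at that moment is C# minor triad (C#, E, G#); D#3 is not a chord tone.
It is approached by step down from E3 and left by step down to C#3.
Step in, step out in the same direction — a passing tone.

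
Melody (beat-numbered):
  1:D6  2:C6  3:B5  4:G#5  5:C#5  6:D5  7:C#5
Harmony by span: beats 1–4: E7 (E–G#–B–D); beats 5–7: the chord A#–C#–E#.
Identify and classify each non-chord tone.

The harmony at that moment is E dominant seventh chord (E, G#, B, D); C6 is not a chord tone.
It is approached by step down from D6 and left by step down to B5.
Step in, step out in the same direction — a passing tone.
The harmony at that moment is A# minor triad (A#, C#, E#); D5 is not a chord tone.
It is approached by step up from C#5 and left by step down to C#5.
Step away and step back to the same note — a neighbor tone (upper neighbor).

C6 (beat 2) — passing tone; D5 (beat 6) — neighbor tone.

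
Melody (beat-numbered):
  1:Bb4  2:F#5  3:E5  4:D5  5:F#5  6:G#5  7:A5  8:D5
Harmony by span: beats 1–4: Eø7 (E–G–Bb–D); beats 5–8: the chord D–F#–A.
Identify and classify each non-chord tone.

F#5 (beat 2) — appoggiatura; G#5 (beat 6) — passing tone.

The harmony at that moment is E half-diminished seventh chord (E, G, Bb, D); F#5 is not a chord tone.
It is approached by leap up from Bb4 and left by step down to E5.
Leap in, step out — an appoggiatura.
The harmony at that moment is D major triad (D, F#, A); G#5 is not a chord tone.
It is approached by step up from F#5 and left by step up to A5.
Step in, step out in the same direction — a passing tone.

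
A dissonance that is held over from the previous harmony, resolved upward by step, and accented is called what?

Approach: by preparation — the pitch is first a chord tone, then held (tied or repeated) while the harmony changes under it. Departure: up by step. Metric position: strong.
A prepared dissonance that resolves upward by step — a retardation. (The same figure resolving downward would be a suspension.)

Retardation.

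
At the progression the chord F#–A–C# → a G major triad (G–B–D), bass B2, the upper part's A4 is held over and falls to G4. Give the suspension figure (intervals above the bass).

At the second chord the bass is B2. The suspended A4 lies a seventh above the bass; after resolving down by step to G4, the interval above the bass becomes a sixth.
Suspension figures are named by those two intervals: 7–6.

7–6 suspension.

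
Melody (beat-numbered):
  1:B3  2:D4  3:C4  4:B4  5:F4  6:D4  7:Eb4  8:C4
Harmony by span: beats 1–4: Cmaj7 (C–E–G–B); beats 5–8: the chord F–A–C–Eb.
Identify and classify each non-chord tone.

The harmony at that moment is C major seventh chord (C, E, G, B); D4 is not a chord tone.
It is approached by leap up from B3 and left by step down to C4.
Leap in, step out — an appoggiatura.
The harmony at that moment is F dominant seventh chord (F, A, C, Eb); D4 is not a chord tone.
It is approached by leap down from F4 and left by step up to Eb4.
Leap in, step out — an appoggiatura.

D4 (beat 2) — appoggiatura; D4 (beat 6) — appoggiatura.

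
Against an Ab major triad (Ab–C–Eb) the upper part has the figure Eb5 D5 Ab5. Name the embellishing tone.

The harmony at that moment is Ab major triad (Ab, C, Eb); D5 is not a chord tone.
It is approached by step down from Eb5 and left by leap up to Ab5.
Step in, leap out — an escape tone.

D5 is an escape tone.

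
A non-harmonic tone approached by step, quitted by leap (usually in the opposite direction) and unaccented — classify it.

Approach: by step. Departure: by leap. Metric position: weak.
Step in, leap out, from a weak position — an escape tone (échappée). (It is the mirror image of the appoggiatura, which leaps in and steps out on a strong beat.)

Escape tone.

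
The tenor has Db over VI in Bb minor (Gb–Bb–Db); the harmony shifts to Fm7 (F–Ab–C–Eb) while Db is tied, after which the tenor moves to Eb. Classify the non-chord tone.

The harmony at that moment is F minor seventh chord (F, Ab, C, Eb); Db is not a chord tone.
It is held over (the same pitch as the preceding Db) and left by step up to Eb.
Held over from the previous chord and resolving up by step — a retardation.

Db is a retardation.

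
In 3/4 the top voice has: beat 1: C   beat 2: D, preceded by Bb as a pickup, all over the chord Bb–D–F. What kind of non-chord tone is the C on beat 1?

Passing tone.

The harmony at that moment is Bb major triad (Bb, D, F); C is not a chord tone.
It is approached by step up from Bb and left by step up to D.
Step in, step out in the same direction — a passing tone.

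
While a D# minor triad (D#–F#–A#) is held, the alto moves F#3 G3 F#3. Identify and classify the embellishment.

The harmony at that moment is D# minor triad (D#, F#, A#); G3 is not a chord tone.
It is approached by step up from F#3 and left by step down to F#3.
Step away and step back to the same note — a neighbor tone (upper neighbor).

G3 is a neighbor tone.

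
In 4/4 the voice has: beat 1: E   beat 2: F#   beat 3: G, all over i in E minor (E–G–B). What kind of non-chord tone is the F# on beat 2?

Passing tone.

The harmony at that moment is E minor triad (E, G, B); F# is not a chord tone.
It is approached by step up from E and left by step up to G.
Step in, step out in the same direction — a passing tone.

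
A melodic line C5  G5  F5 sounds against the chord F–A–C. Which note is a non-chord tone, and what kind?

G5 is an appoggiatura.

The harmony at that moment is F major triad (F, A, C); G5 is not a chord tone.
It is approached by leap up from C5 and left by step down to F5.
Leap in, step out — an appoggiatura.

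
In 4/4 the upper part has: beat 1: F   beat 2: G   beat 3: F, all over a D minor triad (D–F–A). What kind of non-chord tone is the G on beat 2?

Upper neighbor tone.

The harmony at that moment is D minor triad (D, F, A); G is not a chord tone.
It is approached by step up from F and left by step down to F.
Step away and step back to the same note — a neighbor tone (upper neighbor).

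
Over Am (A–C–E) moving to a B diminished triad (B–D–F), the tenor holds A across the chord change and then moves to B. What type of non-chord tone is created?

The harmony at that moment is B diminished triad (B, D, F); A is not a chord tone.
It is held over (the same pitch as the preceding A) and left by step up to B.
Held over from the previous chord and resolving up by step — a retardation.

A is a retardation.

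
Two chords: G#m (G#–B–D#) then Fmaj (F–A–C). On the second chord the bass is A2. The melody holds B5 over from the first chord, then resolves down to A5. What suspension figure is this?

At the second chord the bass is A2. The suspended B5 lies a ninth above the bass; after resolving down by step to A5, the interval above the bass becomes an octave.
Suspension figures are named by those two intervals: 9–8.

9–8 suspension.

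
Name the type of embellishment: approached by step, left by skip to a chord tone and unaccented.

Escape tone.

Approach: by step. Departure: by leap. Metric position: weak.
Step in, leap out, from a weak position — an escape tone (échappée). (It is the mirror image of the appoggiatura, which leaps in and steps out on a strong beat.)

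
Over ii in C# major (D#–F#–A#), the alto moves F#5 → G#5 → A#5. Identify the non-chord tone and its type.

G#5 is a passing tone.

The harmony at that moment is D# minor triad (D#, F#, A#); G#5 is not a chord tone.
It is approached by step up from F#5 and left by step up to A#5.
Step in, step out in the same direction — a passing tone.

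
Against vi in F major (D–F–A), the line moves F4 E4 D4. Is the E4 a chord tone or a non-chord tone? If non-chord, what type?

Non-chord tone — a passing tone.

The harmony at that moment is D minor triad (D, F, A); E4 is not a chord tone.
It is approached by step down from F4 and left by step down to D4.
Step in, step out in the same direction — a passing tone.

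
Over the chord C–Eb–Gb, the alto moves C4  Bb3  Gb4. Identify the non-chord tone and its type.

Bb3 is an escape tone.

The harmony at that moment is C diminished triad (C, Eb, Gb); Bb3 is not a chord tone.
It is approached by step down from C4 and left by leap up to Gb4.
Step in, leap out — an escape tone.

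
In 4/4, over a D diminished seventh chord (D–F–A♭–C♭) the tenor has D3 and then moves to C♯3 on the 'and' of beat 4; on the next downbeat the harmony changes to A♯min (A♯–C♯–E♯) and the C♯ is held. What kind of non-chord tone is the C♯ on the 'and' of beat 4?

Anticipation.

The harmony at that moment is D diminished seventh chord (D, F, A♭, C♭); C♯3 is not a chord tone.
It is approached by step down from D3 and then sustained as the same pitch into the next harmony.
Arriving early and becoming a chord tone when the harmony changes — an anticipation.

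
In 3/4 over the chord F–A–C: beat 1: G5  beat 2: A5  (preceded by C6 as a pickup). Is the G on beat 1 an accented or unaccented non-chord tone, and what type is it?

Accented appoggiatura.

The harmony at that moment is F major triad (F, A, C); G5 is not a chord tone.
It is approached by leap down from C6 and left by step up to A5.
Leap in, step out — an appoggiatura.
It falls on the downbeat, so it is accented.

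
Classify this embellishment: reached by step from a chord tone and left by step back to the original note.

Approach: by step. Departure: by step in the opposite direction, back to the starting pitch.
Stepwise on both sides but reversing to return to the same chord tone — a neighbor tone. (Had it continued onward in the same direction it would be a passing tone instead.)

Neighbor tone.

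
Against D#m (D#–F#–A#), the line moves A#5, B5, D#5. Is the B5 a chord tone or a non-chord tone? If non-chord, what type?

The harmony at that moment is D# minor triad (D#, F#, A#); B5 is not a chord tone.
It is approached by step up from A#5 and left by leap down to D#5.
Step in, leap out — an escape tone.

Non-chord tone — an escape tone.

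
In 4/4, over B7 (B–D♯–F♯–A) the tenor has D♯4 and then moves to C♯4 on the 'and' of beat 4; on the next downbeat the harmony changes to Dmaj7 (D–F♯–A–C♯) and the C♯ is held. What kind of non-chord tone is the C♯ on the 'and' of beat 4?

Anticipation.

The harmony at that moment is B dominant seventh chord (B, D♯, F♯, A); C♯4 is not a chord tone.
It is approached by step down from D♯4 and then sustained as the same pitch into the next harmony.
Arriving early and becoming a chord tone when the harmony changes — an anticipation.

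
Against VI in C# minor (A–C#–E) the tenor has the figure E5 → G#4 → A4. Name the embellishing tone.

G#4 is an appoggiatura.

The harmony at that moment is A major triad (A, C#, E); G#4 is not a chord tone.
It is approached by leap down from E5 and left by step up to A4.
Leap in, step out — an appoggiatura.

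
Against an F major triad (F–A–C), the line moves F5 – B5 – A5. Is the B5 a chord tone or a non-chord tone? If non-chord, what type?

The harmony at that moment is F major triad (F, A, C); B5 is not a chord tone.
It is approached by leap up from F5 and left by step down to A5.
Leap in, step out — an appoggiatura.

Non-chord tone — an appoggiatura.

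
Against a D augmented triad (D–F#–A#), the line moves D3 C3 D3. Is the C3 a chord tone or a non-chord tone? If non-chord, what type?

Non-chord tone — a neighbor tone.

The harmony at that moment is D augmented triad (D, F#, A#); C3 is not a chord tone.
It is approached by step down from D3 and left by step up to D3.
Step away and step back to the same note — a neighbor tone (lower neighbor).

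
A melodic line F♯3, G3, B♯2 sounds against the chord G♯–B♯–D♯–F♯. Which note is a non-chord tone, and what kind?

G3 is an escape tone.

The harmony at that moment is G♯ dominant seventh chord (G♯, B♯, D♯, F♯); G3 is not a chord tone.
It is approached by step up from F♯3 and left by leap down to B♯2.
Step in, leap out — an escape tone.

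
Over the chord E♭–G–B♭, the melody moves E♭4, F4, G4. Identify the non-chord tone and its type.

The harmony at that moment is E♭ major triad (E♭, G, B♭); F4 is not a chord tone.
It is approached by step up from E♭4 and left by step up to G4.
Step in, step out in the same direction — a passing tone.

F4 is a passing tone.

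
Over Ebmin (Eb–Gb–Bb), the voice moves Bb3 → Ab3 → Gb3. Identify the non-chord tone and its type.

Ab3 is a passing tone.

The harmony at that moment is Eb minor triad (Eb, Gb, Bb); Ab3 is not a chord tone.
It is approached by step down from Bb3 and left by step down to Gb3.
Step in, step out in the same direction — a passing tone.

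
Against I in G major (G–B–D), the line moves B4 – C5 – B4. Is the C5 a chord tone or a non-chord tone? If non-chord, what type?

Non-chord tone — a neighbor tone.

The harmony at that moment is G major triad (G, B, D); C5 is not a chord tone.
It is approached by step up from B4 and left by step down to B4.
Step away and step back to the same note — a neighbor tone (upper neighbor).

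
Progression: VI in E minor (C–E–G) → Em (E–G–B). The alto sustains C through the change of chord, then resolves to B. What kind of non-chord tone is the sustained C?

C is a suspension.

The harmony at that moment is E minor triad (E, G, B); C is not a chord tone.
It is held over (the same pitch as the preceding C) and left by step down to B.
Held over from the previous chord and resolving down by step — a suspension.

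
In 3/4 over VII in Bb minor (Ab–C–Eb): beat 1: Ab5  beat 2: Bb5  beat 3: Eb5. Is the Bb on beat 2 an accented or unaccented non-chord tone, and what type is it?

The harmony at that moment is Ab major triad (Ab, C, Eb); Bb5 is not a chord tone.
It is approached by step up from Ab5 and left by leap down to Eb5.
Step in, leap out — an escape tone.
It falls on a weak beat, so it is unaccented.

Unaccented escape tone.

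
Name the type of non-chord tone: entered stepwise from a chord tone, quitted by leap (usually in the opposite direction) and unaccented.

Approach: by step. Departure: by leap. Metric position: weak.
Step in, leap out, from a weak position — an escape tone (échappée). (It is the mirror image of the appoggiatura, which leaps in and steps out on a strong beat.)

Escape tone.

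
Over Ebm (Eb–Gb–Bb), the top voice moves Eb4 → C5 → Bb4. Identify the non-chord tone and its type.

The harmony at that moment is Eb minor triad (Eb, Gb, Bb); C5 is not a chord tone.
It is approached by leap up from Eb4 and left by step down to Bb4.
Leap in, step out — an appoggiatura.

C5 is an appoggiatura.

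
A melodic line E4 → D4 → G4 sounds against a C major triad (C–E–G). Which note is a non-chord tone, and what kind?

D4 is an escape tone.

The harmony at that moment is C major triad (C, E, G); D4 is not a chord tone.
It is approached by step down from E4 and left by leap up to G4.
Step in, leap out — an escape tone.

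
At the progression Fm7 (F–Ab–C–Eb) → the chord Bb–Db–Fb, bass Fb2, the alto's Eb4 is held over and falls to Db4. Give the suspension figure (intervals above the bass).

7–6 suspension.

At the second chord the bass is Fb2. The suspended Eb4 lies a seventh above the bass; after resolving down by step to Db4, the interval above the bass becomes a sixth.
Suspension figures are named by those two intervals: 7–6.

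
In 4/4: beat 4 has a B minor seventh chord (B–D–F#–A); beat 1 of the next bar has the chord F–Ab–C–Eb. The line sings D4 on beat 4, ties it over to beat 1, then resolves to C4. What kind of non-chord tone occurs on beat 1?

Suspension.

The harmony at that moment is F minor seventh chord (F, Ab, C, Eb); D4 is not a chord tone.
It is held over (the same pitch as the preceding D4) and left by step down to C4.
Held over from the previous chord and resolving down by step — a suspension.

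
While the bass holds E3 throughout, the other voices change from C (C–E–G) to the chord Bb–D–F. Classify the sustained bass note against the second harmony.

The harmony at that moment is Bb major triad (Bb, D, F); E3 is not a chord tone.
It is held over (the same pitch as the preceding E3) and then sustained as the same pitch into the next harmony.
Sustained through a change of harmony — a pedal tone.

Pedal tone (pedal point).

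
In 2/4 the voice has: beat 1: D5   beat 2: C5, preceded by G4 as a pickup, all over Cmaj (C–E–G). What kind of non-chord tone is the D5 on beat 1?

Appoggiatura.

The harmony at that moment is C major triad (C, E, G); D5 is not a chord tone.
It is approached by leap up from G4 and left by step down to C5.
Leap in, step out, metrically accented — an appoggiatura.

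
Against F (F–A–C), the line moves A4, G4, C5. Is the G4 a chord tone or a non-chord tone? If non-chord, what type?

Non-chord tone — an escape tone.

The harmony at that moment is F major triad (F, A, C); G4 is not a chord tone.
It is approached by step down from A4 and left by leap up to C5.
Step in, leap out — an escape tone.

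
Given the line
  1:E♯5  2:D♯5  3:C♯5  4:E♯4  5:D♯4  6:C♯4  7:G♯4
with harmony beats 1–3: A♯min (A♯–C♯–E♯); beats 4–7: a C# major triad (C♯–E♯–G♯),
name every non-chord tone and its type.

D♯5 (beat 2) — passing tone; D♯4 (beat 5) — passing tone.

The harmony at that moment is A♯ minor triad (A♯, C♯, E♯); D♯5 is not a chord tone.
It is approached by step down from E♯5 and left by step down to C♯5.
Step in, step out in the same direction — a passing tone.
The harmony at that moment is C♯ major triad (C♯, E♯, G♯); D♯4 is not a chord tone.
It is approached by step down from E♯4 and left by step down to C♯4.
Step in, step out in the same direction — a passing tone.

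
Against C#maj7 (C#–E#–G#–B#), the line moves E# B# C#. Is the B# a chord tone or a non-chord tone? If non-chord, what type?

C# major seventh chord contains C#, E#, G#, B#; B# is the seventh, so it is a chord tone.

Chord tone (the seventh of C# major seventh chord).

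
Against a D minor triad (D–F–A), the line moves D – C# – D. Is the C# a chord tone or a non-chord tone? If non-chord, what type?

Non-chord tone — a neighbor tone.

The harmony at that moment is D minor triad (D, F, A); C# is not a chord tone.
It is approached by step down from D and left by step up to D.
Step away and step back to the same note — a neighbor tone (lower neighbor).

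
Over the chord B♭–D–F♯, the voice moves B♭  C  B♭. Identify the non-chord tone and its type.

The harmony at that moment is B♭ augmented triad (B♭, D, F♯); C is not a chord tone.
It is approached by step up from B♭ and left by step down to B♭.
Step away and step back to the same note — a neighbor tone (upper neighbor).

C is a neighbor tone.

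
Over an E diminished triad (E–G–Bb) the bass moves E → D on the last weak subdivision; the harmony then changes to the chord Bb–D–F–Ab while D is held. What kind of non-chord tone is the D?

D is an anticipation.

The harmony at that moment is E diminished triad (E, G, Bb); D is not a chord tone.
It is approached by step down from E and then sustained as the same pitch into the next harmony.
Arriving early and becoming a chord tone when the harmony changes — an anticipation.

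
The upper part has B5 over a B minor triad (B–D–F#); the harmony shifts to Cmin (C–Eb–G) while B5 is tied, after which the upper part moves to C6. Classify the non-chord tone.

B5 is a retardation.

The harmony at that moment is C minor triad (C, Eb, G); B5 is not a chord tone.
It is held over (the same pitch as the preceding B5) and left by step up to C6.
Held over from the previous chord and resolving up by step — a retardation.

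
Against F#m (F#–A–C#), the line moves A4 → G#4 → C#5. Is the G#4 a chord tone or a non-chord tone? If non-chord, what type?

Non-chord tone — an escape tone.

The harmony at that moment is F# minor triad (F#, A, C#); G#4 is not a chord tone.
It is approached by step down from A4 and left by leap up to C#5.
Step in, leap out — an escape tone.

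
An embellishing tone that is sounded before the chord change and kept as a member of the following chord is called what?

Approach: ahead of the chord change (typically by step), so it is dissonant against the current harmony. Departure: none — the same pitch is restated or held and is a chord tone of the new harmony.
Dissonant first, consonant once the harmony catches up: the note simply arrives early — an anticipation. (The reverse timing, consonant first and dissonant after the change, would be a suspension or retardation.)

Anticipation.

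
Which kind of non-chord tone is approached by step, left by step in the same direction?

Passing tone.

Approach: by step. Departure: by step, continuing in the same direction.
Stepwise on both sides with no change of direction means the note fills in the space between two different chord tones — a passing tone. (Had it turned back to its starting note it would be a neighbor tone instead.)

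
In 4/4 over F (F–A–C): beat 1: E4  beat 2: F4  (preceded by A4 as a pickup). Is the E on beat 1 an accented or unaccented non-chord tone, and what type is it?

Accented appoggiatura.

The harmony at that moment is F major triad (F, A, C); E4 is not a chord tone.
It is approached by leap down from A4 and left by step up to F4.
Leap in, step out — an appoggiatura.
It falls on the downbeat, so it is accented.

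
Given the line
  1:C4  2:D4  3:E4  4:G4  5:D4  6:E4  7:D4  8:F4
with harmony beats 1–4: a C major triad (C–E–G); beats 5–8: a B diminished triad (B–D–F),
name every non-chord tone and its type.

D4 (beat 2) — passing tone; E4 (beat 6) — neighbor tone.

The harmony at that moment is C major triad (C, E, G); D4 is not a chord tone.
It is approached by step up from C4 and left by step up to E4.
Step in, step out in the same direction — a passing tone.
The harmony at that moment is B diminished triad (B, D, F); E4 is not a chord tone.
It is approached by step up from D4 and left by step down to D4.
Step away and step back to the same note — a neighbor tone (upper neighbor).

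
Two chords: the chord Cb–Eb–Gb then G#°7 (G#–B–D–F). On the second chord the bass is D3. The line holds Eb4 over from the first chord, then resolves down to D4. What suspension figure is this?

At the second chord the bass is D3. The suspended Eb4 lies a ninth above the bass; after resolving down by step to D4, the interval above the bass becomes an octave.
Suspension figures are named by those two intervals: 9–8.

9–8 suspension.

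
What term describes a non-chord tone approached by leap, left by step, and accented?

Approach: by leap. Departure: by step. Metric position: strong.
Leap in, step out, in a metrically strong position — an appoggiatura. (It is the mirror image of the escape tone, which steps in and leaps out from a weak position.)

Appoggiatura.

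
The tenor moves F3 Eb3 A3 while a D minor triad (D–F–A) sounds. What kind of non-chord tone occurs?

The harmony at that moment is D minor triad (D, F, A); Eb3 is not a chord tone.
It is approached by step down from F3 and left by leap up to A3.
Step in, leap out — an escape tone.

Eb3 is an escape tone.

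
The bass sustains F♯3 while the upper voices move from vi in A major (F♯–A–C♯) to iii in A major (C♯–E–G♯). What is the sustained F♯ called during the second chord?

Pedal tone (pedal point).

The harmony at that moment is C♯ minor triad (C♯, E, G♯); F♯3 is not a chord tone.
It is held over (the same pitch as the preceding F♯3) and then sustained as the same pitch into the next harmony.
Sustained through a change of harmony — a pedal tone.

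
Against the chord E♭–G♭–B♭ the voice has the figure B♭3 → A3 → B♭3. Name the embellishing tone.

The harmony at that moment is E♭ minor triad (E♭, G♭, B♭); A3 is not a chord tone.
It is approached by step down from B♭3 and left by step up to B♭3.
Step away and step back to the same note — a neighbor tone (lower neighbor).

A3 is a neighbor tone.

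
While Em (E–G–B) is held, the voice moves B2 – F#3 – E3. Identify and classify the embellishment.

The harmony at that moment is E minor triad (E, G, B); F#3 is not a chord tone.
It is approached by leap up from B2 and left by step down to E3.
Leap in, step out — an appoggiatura.

F#3 is an appoggiatura.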